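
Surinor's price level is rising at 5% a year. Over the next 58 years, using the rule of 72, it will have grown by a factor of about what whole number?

72/5 ≈ 14.40 years per doubling.
58 years fits 4 doublings: 2^4 = 16.

around 16 times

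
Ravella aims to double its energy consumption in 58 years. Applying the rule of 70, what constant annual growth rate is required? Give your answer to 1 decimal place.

around 1.2%

70 / 58 ≈ 1.21, so about 1.2% a year.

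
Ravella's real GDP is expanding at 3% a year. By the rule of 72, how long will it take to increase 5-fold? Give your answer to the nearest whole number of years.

At 3% it doubles every 72/3 ≈ 24.00 years.
Reaching 5× takes log₂(5) ≈ 2.32 doublings.
2.32 × 24.00 ≈ 56 years.

≈ 56 years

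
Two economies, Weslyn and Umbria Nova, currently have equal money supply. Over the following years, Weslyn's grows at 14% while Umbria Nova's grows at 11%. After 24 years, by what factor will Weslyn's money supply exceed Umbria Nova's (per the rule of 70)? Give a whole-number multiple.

≈ 2 times

Weslyn pulls ahead at 3 pp per year, so the ratio doubles every 70/3 ≈ 23.33 years.
In 24 years that's 1.03 doublings: 2^1.03 ≈ 2.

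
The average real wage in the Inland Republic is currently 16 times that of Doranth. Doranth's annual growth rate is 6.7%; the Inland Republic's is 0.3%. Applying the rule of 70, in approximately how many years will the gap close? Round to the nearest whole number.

≈ 44 years

The growth-rate gap is 6.7% − 0.3% = 6.4 percentage points.
So the ratio between them halves every 70/6.4 ≈ 10.94 years.
A 16 times gap closes after 4 halvings: 4 × 10.94 ≈ 44 years.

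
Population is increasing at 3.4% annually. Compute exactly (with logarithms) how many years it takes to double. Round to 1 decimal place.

20.7 years

t = ln(2) / ln(1 + 0.034) = 0.6931 / 0.033435 ≈ 20.73.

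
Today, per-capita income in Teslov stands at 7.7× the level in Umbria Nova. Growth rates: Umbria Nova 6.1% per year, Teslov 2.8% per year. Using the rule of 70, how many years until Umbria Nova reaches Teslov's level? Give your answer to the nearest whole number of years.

about 62 years

What matters is the difference: 3.3 pp.
Rule of 70 on the gap: the ratio halves every 70/3.3 ≈ 21.21 years.
A 7.7× gap takes log₂(7.7) ≈ 2.94 halvings to close: 2.94 × 21.21 ≈ 62 years.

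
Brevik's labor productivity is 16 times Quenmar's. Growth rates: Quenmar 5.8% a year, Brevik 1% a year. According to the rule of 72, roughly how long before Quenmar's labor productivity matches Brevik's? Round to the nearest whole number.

What matters is the difference: 4.8 pp.
Rule of 72 on the gap: the ratio halves every 72/4.8 ≈ 15.00 years.
A 16 times gap closes after 4 halvings: 4 × 15.00 ≈ 60 years.

≈ 60 years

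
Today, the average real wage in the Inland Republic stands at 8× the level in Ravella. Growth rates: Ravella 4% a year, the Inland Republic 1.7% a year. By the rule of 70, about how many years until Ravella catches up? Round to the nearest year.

≈ 91 years

What matters is the difference: 2.3 pp.
Rule of 70 on the gap: the ratio halves every 70/2.3 ≈ 30.43 years.
An 8× gap closes after 3 halvings: 3 × 30.43 ≈ 91 years.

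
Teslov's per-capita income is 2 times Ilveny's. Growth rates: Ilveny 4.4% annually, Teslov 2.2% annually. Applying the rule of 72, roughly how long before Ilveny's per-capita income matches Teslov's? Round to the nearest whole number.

What matters is the difference: 2.2 pp.
Rule of 72 on the gap: the ratio halves every 72/2.2 ≈ 32.73 years.
A 2 times gap closes after 1 halving: 1 × 32.73 ≈ 33 years.

33 years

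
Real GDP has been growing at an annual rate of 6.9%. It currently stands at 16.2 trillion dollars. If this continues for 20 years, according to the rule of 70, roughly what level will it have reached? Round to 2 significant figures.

Doubling time ≈ 70/6.9 = 10.14 years.
20 years is 20/10.14 ≈ 1.97 doublings, a factor of 2^1.97 ≈ 3.92.
16.2 × 3.92 ≈ 64 trillion dollars.

≈ 64 trillion dollars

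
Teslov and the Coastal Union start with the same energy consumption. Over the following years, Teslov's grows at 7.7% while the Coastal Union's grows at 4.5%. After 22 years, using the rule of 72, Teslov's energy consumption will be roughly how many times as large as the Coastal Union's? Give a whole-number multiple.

2 times

Teslov pulls ahead at 3.2 pp per year, so the ratio doubles every 72/3.2 ≈ 22.50 years.
In 22 years that's 0.98 doublings: 2^0.98 ≈ 2.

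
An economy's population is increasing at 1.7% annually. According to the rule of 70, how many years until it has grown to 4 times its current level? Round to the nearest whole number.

82 years

Doubling time ≈ 70/1.7 = 41.18 years.
4× is 2 doublings, so 2 × 41.18 ≈ 82 years.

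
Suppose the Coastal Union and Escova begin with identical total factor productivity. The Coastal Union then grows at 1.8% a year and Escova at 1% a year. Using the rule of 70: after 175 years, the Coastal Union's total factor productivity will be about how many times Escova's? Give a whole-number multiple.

around 4 times

Rate gap = 1.8% − 1% = 0.8 points.
The ratio doubles every 70/0.8 ≈ 87.50 years.
175/87.50 ≈ 2.00 doublings → ratio ≈ 2^2.00 ≈ 4.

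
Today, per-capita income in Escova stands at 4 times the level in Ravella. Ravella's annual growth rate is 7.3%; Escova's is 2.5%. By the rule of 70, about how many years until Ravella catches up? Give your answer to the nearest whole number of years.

approximately 29 years

Ravella gains on Escova at 7.3% − 2.5% = 4.8 points a year.
At that relative rate the gap halves every 70/4.8 ≈ 14.58 years.
A 4 times gap closes after 2 halvings: 2 × 14.58 ≈ 29 years.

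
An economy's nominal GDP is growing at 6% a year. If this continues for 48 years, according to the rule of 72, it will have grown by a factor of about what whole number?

about 16 times

Doubling time ≈ 72/6 = 12.00 years.
48/12.00 ≈ 4 doublings, so about 2^4 = 16×.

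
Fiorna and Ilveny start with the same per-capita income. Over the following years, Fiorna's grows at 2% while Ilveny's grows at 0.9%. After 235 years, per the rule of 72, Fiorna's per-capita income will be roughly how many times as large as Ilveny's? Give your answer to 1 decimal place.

≈ 12.0 times

Rate gap = 2% − 0.9% = 1.1 points.
The ratio doubles every 72/1.1 ≈ 65.45 years.
235/65.45 ≈ 3.59 doublings → ratio ≈ 2^3.59 ≈ 12.0.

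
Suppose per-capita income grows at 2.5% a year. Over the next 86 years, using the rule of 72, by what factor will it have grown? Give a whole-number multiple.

8 times

Doubling time ≈ 72/2.5 = 28.80 years.
86/28.80 ≈ 3 doublings, so about 2^3 = 8×.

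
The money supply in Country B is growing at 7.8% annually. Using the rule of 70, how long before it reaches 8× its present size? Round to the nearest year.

At 7.8% it doubles every 70/7.8 ≈ 8.97 years.
8× is 3 doublings, so 3 × 8.97 ≈ 27 years.

27 years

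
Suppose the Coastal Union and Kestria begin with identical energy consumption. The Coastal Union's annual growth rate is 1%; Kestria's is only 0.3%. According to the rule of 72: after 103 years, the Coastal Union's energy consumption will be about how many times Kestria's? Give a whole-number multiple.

about 2 times

the Coastal Union pulls ahead at 0.7 pp per year, so the ratio doubles every 72/0.7 ≈ 102.86 years.
In 103 years that's 1.00 doublings: 2^1.00 ≈ 2.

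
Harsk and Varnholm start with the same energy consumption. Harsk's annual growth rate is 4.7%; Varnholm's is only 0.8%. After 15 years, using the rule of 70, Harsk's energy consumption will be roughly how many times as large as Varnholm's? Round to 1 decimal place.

Rate gap = 4.7% − 0.8% = 3.9 points.
The ratio doubles every 70/3.9 ≈ 17.95 years.
15/17.95 ≈ 0.84 doublings → ratio ≈ 2^0.84 ≈ 1.8.

about 1.8 times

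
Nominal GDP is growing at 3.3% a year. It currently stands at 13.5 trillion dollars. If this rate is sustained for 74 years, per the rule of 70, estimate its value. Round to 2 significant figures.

about 150 trillion dollars

Doubling time ≈ 70/3.3 = 21.21 years.
74 years is 74/21.21 ≈ 3.49 doublings, a factor of 2^3.49 ≈ 11.24.
13.5 × 11.24 ≈ 150 trillion dollars.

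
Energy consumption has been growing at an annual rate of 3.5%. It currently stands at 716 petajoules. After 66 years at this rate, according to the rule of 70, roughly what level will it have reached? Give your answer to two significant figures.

Doubling time ≈ 70/3.5 = 20.00 years.
66 years is 66/20.00 ≈ 3.30 doublings, a factor of 2^3.30 ≈ 9.85.
716 × 9.85 ≈ 7100 petajoules.

approximately 7100 petajoules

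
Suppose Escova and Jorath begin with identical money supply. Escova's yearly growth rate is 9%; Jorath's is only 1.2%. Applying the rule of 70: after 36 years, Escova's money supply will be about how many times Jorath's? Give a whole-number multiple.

about 16 times

Rate gap = 9% − 1.2% = 7.8 points.
The ratio doubles every 70/7.8 ≈ 8.97 years.
36/8.97 ≈ 4.01 doublings → ratio ≈ 2^4.01 ≈ 16.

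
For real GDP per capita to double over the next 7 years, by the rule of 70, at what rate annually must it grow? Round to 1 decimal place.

70 / 7 ≈ 10.00, so about 10.0% annually.

10.0%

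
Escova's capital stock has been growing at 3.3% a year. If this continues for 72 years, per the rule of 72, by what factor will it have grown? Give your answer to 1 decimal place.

Doubling time ≈ 72/3.3 = 21.82 years.
72 years / 21.82 ≈ 3.30 doublings → factor 2^3.30 ≈ 9.8.

roughly 9.8 times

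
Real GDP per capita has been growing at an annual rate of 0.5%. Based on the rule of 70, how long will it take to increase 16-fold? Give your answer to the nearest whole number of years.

One doubling takes 70/0.5 = 140.00 years.
16 = 2^4, so 4 doublings → 560 years.

approximately 560 years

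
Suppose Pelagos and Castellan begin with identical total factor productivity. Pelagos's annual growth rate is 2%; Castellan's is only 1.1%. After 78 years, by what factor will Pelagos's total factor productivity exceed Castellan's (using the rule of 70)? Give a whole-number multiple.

Rate gap = 2% − 1.1% = 0.9 points.
The ratio doubles every 70/0.9 ≈ 77.78 years.
78/77.78 ≈ 1.00 doublings → ratio ≈ 2^1.00 ≈ 2.

about 2 times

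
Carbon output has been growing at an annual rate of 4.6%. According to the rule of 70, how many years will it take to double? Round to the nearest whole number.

70/4.6 ≈ 15.22, so it doubles roughly every 15 years.

roughly 15 years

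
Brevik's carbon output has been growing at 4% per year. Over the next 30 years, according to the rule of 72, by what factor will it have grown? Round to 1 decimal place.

≈ 3.2 times

Doubling time ≈ 72/4 = 18.00 years.
30 years / 18.00 ≈ 1.67 doublings → factor 2^1.67 ≈ 3.2.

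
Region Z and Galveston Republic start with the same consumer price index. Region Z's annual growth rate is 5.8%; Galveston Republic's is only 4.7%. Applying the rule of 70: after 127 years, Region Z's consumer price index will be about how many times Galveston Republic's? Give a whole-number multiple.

Region Z pulls ahead at 1.1 pp per year, so the ratio doubles every 70/1.1 ≈ 63.64 years.
In 127 years that's 2.00 doublings: 2^2.00 ≈ 4.

≈ 4 times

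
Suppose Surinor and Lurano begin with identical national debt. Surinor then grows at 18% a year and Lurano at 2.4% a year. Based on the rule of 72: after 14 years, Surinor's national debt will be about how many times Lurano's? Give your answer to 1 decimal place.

Only the 15.6-point difference matters.
72/15.6 ≈ 4.62 years per doubling of the ratio; 14 years gives 3.03 doublings, so ≈ 8.2×.

8.2 times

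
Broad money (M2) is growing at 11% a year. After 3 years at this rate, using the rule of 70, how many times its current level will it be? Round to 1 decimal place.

about 1.4 times

Doubles every ≈ 6.36 years (70/11).
3 years is 0.47 doublings; 2^0.47 ≈ 1.4×.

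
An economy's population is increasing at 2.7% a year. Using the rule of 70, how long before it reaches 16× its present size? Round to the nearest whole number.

around 104 years

One doubling takes 70/2.7 = 25.93 years.
16 = 2^4, so 4 doublings → 104 years.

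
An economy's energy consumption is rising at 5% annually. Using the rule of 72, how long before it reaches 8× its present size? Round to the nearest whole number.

approximately 43 years

At 5% it doubles every 72/5 ≈ 14.40 years.
Getting to 8× needs 3 doublings: 3 × 14.40 ≈ 43 years.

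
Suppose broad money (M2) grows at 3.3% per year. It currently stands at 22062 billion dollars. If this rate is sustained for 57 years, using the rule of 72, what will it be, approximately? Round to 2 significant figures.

130000 billion dollars

Doubling time ≈ 72/3.3 = 21.82 years.
57 years is 57/21.82 ≈ 2.61 doublings, a factor of 2^2.61 ≈ 6.11.
22062 × 6.11 ≈ 130000 billion dollars.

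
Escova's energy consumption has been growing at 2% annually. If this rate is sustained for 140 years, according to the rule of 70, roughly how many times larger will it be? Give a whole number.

approximately 16 times

At 2% one doubling takes ≈ 35.00 years; 140 years is 4 of them, so ×16.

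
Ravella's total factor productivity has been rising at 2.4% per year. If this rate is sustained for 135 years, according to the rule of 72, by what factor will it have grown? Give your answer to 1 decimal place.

Doubles every ≈ 30.00 years (72/2.4).
135 years is 4.50 doublings; 2^4.50 ≈ 22.6×.

22.6 times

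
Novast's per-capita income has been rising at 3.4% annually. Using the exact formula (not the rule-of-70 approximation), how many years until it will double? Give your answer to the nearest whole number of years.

t = ln(2) / ln(1 + 0.034) = 0.6931 / 0.033435 ≈ 20.73.
≈ 21 years.

21 years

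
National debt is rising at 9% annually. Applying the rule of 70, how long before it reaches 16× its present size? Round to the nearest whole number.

At 9% it doubles every 70/9 ≈ 7.78 years.
16× is 4 doublings, so 4 × 7.78 ≈ 31 years.

≈ 31 years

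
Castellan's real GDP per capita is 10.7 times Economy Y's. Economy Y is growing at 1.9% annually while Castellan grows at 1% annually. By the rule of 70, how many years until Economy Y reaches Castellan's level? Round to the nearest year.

What matters is the difference: 0.9 pp.
Rule of 70 on the gap: the ratio halves every 70/0.9 ≈ 77.78 years.
A 10.7 times gap takes log₂(10.7) ≈ 3.42 halvings to close: 3.42 × 77.78 ≈ 266 years.

around 266 years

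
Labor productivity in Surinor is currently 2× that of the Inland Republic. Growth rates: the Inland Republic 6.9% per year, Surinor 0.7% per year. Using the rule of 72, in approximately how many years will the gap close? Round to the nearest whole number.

the Inland Republic gains on Surinor at 6.9% − 0.7% = 6.2 points a year.
At that relative rate the gap halves every 72/6.2 ≈ 11.61 years.
A 2× gap closes after 1 halving: 1 × 11.61 ≈ 12 years.

≈ 12 years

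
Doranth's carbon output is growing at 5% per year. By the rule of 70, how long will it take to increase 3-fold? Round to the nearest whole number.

Doubling time ≈ 70/5 = 14.00 years.
3× is log₂ 3 ≈ 1.58 doublings, so ≈ 1.58 × 14.00 = 22 years.

approximately 22 years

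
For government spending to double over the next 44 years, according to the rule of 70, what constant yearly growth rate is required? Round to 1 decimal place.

70 / 44 ≈ 1.59, so about 1.6% per year.

1.6%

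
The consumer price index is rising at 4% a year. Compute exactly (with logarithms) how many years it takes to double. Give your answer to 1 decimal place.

t = ln(2) / ln(1 + 0.04) = 0.6931 / 0.039221 ≈ 17.67.

17.7 years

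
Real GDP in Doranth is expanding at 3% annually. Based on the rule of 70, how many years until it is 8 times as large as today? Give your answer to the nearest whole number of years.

Doubling time ≈ 70/3 = 23.33 years.
8× is 3 doublings, so 3 × 23.33 ≈ 70 years.

around 70 years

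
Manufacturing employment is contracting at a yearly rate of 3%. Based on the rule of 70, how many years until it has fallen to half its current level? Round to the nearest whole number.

roughly 23 years

Halving time ≈ 70 / 3 = 23.33 → 23 years.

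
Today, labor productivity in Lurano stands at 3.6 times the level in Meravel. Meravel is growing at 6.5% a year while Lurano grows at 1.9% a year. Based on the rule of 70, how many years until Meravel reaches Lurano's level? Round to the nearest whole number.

Meravel gains on Lurano at 6.5% − 1.9% = 4.6 points a year.
At that relative rate the gap halves every 70/4.6 ≈ 15.22 years.
A 3.6 times gap takes log₂(3.6) ≈ 1.85 halvings to close: 1.85 × 15.22 ≈ 28 years.

approximately 28 years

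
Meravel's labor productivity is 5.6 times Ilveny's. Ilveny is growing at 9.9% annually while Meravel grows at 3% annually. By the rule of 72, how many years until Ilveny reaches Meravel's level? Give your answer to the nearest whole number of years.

Ilveny gains on Meravel at 9.9% − 3% = 6.9 points a year.
At that relative rate the gap halves every 72/6.9 ≈ 10.43 years.
A 5.6 times gap takes log₂(5.6) ≈ 2.49 halvings to close: 2.49 × 10.43 ≈ 26 years.

26 years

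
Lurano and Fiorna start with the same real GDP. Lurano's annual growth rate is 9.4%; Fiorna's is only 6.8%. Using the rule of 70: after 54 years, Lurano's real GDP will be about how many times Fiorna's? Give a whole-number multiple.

Lurano pulls ahead at 2.6 pp per year, so the ratio doubles every 70/2.6 ≈ 26.92 years.
In 54 years that's 2.01 doublings: 2^2.01 ≈ 4.

≈ 4 times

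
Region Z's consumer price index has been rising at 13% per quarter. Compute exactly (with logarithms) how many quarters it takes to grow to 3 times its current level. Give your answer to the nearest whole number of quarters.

9 quarters

t = ln(3) / ln(1 + 0.13) = 1.0986 / 0.122218 ≈ 8.99.
≈ 9 quarters.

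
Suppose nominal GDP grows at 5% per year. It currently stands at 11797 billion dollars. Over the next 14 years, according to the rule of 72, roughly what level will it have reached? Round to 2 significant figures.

23000 billion dollars

Doubling time ≈ 72/5 = 14.40 years.
14 years is 14/14.40 ≈ 0.97 doublings, a factor of 2^0.97 ≈ 1.96.
11797 × 1.96 ≈ 23000 billion dollars.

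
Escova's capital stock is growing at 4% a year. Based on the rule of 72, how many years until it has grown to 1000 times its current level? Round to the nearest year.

approximately 179 years

Doubling time ≈ 72/4 = 18.00 years.
1000× is log₂ 1000 ≈ 9.97 doublings, so ≈ 9.97 × 18.00 = 179 years.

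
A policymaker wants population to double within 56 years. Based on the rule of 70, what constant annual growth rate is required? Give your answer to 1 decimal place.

70 / 56 ≈ 1.25, so about 1.3% a year.

around 1.3%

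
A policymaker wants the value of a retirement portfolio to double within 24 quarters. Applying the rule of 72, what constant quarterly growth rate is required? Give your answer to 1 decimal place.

72 / 24 ≈ 3.00, so about 3.0% per quarter.

approximately 3.0%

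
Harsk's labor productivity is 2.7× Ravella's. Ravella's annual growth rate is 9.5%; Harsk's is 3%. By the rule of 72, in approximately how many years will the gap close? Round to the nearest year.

approximately 16 years

What matters is the difference: 6.5 pp.
Rule of 72 on the gap: the ratio halves every 72/6.5 ≈ 11.08 years.
A 2.7× gap takes log₂(2.7) ≈ 1.43 halvings to close: 1.43 × 11.08 ≈ 16 years.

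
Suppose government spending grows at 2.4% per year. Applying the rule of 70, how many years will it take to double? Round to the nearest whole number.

At 2.4%, doubling takes about 70/2.4 = 29.17 years.

around 29 years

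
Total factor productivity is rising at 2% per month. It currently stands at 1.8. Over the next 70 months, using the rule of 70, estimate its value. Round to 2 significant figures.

It doubles every 70/2 ≈ 35.00 months, so 70 months is 2.00 doublings.
2^2.00 ≈ 4.00; 1.8 × 4.00 ≈ 7.2.

roughly 7.2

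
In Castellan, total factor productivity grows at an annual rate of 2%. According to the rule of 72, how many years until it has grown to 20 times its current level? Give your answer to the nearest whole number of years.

At 2% it doubles every 72/2 ≈ 36.00 years.
20× is log₂ 20 ≈ 4.32 doublings, so ≈ 4.32 × 36.00 = 156 years.

about 156 years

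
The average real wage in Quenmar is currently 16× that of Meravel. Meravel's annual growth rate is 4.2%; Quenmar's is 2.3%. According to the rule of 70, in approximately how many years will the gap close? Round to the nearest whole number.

Meravel gains on Quenmar at 4.2% − 2.3% = 1.9 points a year.
At that relative rate the gap halves every 70/1.9 ≈ 36.84 years.
A 16× gap closes after 4 halvings: 4 × 36.84 ≈ 147 years.

147 years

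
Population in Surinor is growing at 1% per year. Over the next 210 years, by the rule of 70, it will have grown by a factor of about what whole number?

At 1% one doubling takes ≈ 70.00 years; 210 years is 3 of them, so ×8.

roughly 8 times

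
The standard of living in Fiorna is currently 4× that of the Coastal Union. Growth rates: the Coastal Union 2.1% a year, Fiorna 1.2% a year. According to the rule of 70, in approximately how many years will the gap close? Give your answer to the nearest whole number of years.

the Coastal Union gains on Fiorna at 2.1% − 1.2% = 0.9 points a year.
At that relative rate the gap halves every 70/0.9 ≈ 77.78 years.
A 4× gap closes after 2 halvings: 2 × 77.78 ≈ 156 years.

approximately 156 years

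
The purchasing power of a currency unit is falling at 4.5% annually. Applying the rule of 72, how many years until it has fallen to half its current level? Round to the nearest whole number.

around 16 years

Falling at 4.5%, it halves about every 72/4.5 = 16.00 years.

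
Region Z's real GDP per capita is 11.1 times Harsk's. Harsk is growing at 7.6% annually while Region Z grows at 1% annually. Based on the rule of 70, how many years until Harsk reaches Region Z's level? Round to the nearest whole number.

Harsk gains on Region Z at 7.6% − 1% = 6.6 points a year.
At that relative rate the gap halves every 70/6.6 ≈ 10.61 years.
An 11.1 times gap takes log₂(11.1) ≈ 3.47 halvings to close: 3.47 × 10.61 ≈ 37 years.

approximately 37 years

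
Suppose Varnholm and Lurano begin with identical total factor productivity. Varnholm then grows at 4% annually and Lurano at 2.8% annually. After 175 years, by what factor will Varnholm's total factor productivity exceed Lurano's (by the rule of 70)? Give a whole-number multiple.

Rate gap = 4% − 2.8% = 1.2 points.
The ratio doubles every 70/1.2 ≈ 58.33 years.
175/58.33 ≈ 3.00 doublings → ratio ≈ 2^3.00 ≈ 8.

roughly 8 times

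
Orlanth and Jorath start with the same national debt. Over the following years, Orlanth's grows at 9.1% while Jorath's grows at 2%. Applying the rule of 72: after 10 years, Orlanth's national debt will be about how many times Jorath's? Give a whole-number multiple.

roughly 2 times

Rate gap = 9.1% − 2% = 7.1 points.
The ratio doubles every 72/7.1 ≈ 10.14 years.
10/10.14 ≈ 0.99 doublings → ratio ≈ 2^0.99 ≈ 2.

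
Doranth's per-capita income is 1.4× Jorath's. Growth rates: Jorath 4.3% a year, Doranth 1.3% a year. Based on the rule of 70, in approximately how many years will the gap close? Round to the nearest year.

Jorath gains on Doranth at 4.3% − 1.3% = 3 points a year.
At that relative rate the gap halves every 70/3 ≈ 23.33 years.
A 1.4× gap takes log₂(1.4) ≈ 0.49 halvings to close: 0.49 × 23.33 ≈ 11 years.

≈ 11 years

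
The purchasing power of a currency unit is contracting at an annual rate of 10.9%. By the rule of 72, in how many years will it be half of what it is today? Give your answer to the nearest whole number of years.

Halving time ≈ 72 / 10.9 = 6.61 → 7 years.

about 7 years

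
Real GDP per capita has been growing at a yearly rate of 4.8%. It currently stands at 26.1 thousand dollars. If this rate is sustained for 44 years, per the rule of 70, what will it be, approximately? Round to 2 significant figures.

It doubles every 70/4.8 ≈ 14.58 years, so 44 years is 3.02 doublings.
2^3.02 ≈ 8.11; 26.1 × 8.11 ≈ 210 thousand dollars.

≈ 210 thousand dollars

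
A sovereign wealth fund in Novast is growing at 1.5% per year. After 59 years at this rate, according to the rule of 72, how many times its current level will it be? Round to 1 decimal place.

2.3 times

Doubles every ≈ 48.00 years (72/1.5).
59 years is 1.23 doublings; 2^1.23 ≈ 2.3×.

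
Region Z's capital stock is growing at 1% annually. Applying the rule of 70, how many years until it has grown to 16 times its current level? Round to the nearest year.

At 1% it doubles every 70/1 ≈ 70.00 years.
Getting to 16× needs 4 doublings: 4 × 70.00 ≈ 280 years.

roughly 280 years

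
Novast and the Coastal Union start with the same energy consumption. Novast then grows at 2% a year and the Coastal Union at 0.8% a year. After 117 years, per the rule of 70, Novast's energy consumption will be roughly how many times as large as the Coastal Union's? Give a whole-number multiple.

Rate gap = 2% − 0.8% = 1.2 points.
The ratio doubles every 70/1.2 ≈ 58.33 years.
117/58.33 ≈ 2.01 doublings → ratio ≈ 2^2.01 ≈ 4.

approximately 4 times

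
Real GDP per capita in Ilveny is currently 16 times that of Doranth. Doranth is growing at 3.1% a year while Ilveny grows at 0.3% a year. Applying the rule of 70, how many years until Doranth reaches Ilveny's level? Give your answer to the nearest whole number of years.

approximately 100 years

The growth-rate gap is 3.1% − 0.3% = 2.8 percentage points.
So the ratio between them halves every 70/2.8 ≈ 25.00 years.
A 16 times gap closes after 4 halvings: 4 × 25.00 ≈ 100 years.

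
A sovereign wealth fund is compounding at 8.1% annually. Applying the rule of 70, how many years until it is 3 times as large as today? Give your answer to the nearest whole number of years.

At 8.1% it doubles every 70/8.1 ≈ 8.64 years.
Reaching 3× takes log₂(3) ≈ 1.58 doublings.
1.58 × 8.64 ≈ 14 years.

≈ 14 years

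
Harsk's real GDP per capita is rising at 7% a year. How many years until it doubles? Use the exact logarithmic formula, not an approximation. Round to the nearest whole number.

10 years

t = ln(2) / ln(1 + 0.07) = 0.6931 / 0.067659 ≈ 10.24.
≈ 10 years.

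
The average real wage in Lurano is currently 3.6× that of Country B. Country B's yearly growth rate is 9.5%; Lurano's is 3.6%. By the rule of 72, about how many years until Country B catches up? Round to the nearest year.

Country B gains on Lurano at 9.5% − 3.6% = 5.9 points a year.
At that relative rate the gap halves every 72/5.9 ≈ 12.20 years.
A 3.6× gap takes log₂(3.6) ≈ 1.85 halvings to close: 1.85 × 12.20 ≈ 23 years.

23 years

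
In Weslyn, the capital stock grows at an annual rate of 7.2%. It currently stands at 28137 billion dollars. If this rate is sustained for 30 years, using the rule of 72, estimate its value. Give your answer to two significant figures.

roughly 230000 billion dollars

It doubles every 72/7.2 ≈ 10.00 years, so 30 years is 3.00 doublings.
2^3.00 ≈ 8.00; 28137 × 8.00 ≈ 230000 billion dollars.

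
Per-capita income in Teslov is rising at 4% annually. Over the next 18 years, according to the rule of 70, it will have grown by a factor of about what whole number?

70/4 ≈ 17.50 years per doubling.
18 years fits 1 doubling: 2^1 = 2.

2 times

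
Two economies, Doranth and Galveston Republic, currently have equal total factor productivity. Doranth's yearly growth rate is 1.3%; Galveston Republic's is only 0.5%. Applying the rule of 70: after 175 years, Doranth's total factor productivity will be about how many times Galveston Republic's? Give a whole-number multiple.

Only the 0.8-point difference matters.
70/0.8 ≈ 87.50 years per doubling of the ratio; 175 years gives 2.00 doublings, so ≈ 4×.

around 4 times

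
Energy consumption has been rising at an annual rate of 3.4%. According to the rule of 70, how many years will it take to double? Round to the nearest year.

roughly 21 years

70/3.4 ≈ 20.59, so it doubles roughly every 21 years.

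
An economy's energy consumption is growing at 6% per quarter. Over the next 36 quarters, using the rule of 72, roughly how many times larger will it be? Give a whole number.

roughly 8 times

72/6 ≈ 12.00 quarters per doubling.
36 quarters fits 3 doublings: 2^3 = 8.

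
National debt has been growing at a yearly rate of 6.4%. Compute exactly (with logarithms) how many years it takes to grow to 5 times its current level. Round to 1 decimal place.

t = ln(5) / ln(1 + 0.064) = 1.6094 / 0.062035 ≈ 25.94.

25.9 years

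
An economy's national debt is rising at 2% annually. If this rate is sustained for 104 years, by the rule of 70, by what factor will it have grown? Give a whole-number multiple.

approximately 8 times

70/2 ≈ 35.00 years per doubling.
104 years fits 3 doublings: 2^3 = 8.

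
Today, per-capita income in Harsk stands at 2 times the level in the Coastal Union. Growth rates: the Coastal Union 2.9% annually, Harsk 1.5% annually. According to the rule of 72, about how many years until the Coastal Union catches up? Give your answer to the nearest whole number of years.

approximately 51 years

The growth-rate gap is 2.9% − 1.5% = 1.4 percentage points.
So the ratio between them halves every 72/1.4 ≈ 51.43 years.
A 2 times gap closes after 1 halving: 1 × 51.43 ≈ 51 years.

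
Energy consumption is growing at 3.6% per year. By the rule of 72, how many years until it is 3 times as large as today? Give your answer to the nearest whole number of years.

roughly 32 years

Doubling time ≈ 72/3.6 = 20.00 years.
Reaching 3× takes log₂(3) ≈ 1.58 doublings.
1.58 × 20.00 ≈ 32 years.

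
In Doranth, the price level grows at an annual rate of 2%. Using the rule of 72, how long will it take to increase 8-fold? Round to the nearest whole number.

around 108 years

Doubling time ≈ 72/2 = 36.00 years.
8 = 2^3, so 3 doublings → 108 years.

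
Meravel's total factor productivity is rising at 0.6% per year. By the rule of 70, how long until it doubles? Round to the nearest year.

At 0.6%, doubling takes about 70/0.6 = 116.67 years.

roughly 117 years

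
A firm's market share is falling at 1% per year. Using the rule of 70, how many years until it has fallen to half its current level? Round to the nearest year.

70 years

Halving time ≈ 70 / 1 = 70.00 → 70 years.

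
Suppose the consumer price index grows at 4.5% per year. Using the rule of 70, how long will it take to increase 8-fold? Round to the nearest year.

approximately 47 years

One doubling takes 70/4.5 = 15.56 years.
8 = 2^3, so 3 doublings → 47 years.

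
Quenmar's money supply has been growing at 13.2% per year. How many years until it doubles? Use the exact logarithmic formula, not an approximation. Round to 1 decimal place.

5.6 years

t = ln(2) / ln(1 + 0.132) = 0.6931 / 0.123986 ≈ 5.59.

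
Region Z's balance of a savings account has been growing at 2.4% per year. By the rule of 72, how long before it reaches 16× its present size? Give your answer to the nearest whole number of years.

≈ 120 years

One doubling takes 72/2.4 = 30.00 years.
Getting to 16× needs 4 doublings: 4 × 30.00 ≈ 120 years.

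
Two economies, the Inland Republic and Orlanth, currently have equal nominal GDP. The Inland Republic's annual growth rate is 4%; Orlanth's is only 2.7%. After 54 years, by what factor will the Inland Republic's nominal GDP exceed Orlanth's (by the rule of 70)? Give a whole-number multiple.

around 2 times

Rate gap = 4% − 2.7% = 1.3 points.
The ratio doubles every 70/1.3 ≈ 53.85 years.
54/53.85 ≈ 1.00 doublings → ratio ≈ 2^1.00 ≈ 2.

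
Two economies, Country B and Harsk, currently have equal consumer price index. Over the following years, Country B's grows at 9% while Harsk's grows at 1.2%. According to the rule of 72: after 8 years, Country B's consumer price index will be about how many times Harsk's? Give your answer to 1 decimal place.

around 1.8 times

Country B pulls ahead at 7.8 pp per year, so the ratio doubles every 72/7.8 ≈ 9.23 years.
In 8 years that's 0.87 doublings: 2^0.87 ≈ 1.8.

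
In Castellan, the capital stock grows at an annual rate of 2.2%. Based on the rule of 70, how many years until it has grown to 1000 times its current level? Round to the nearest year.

≈ 317 years

One doubling takes 70/2.2 = 31.82 years.
1000× is log₂ 1000 ≈ 9.97 doublings, so ≈ 9.97 × 31.82 = 317 years.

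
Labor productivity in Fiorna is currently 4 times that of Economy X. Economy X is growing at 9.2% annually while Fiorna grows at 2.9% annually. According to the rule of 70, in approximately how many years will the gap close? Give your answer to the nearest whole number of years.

approximately 22 years

Economy X gains on Fiorna at 9.2% − 2.9% = 6.3 points a year.
At that relative rate the gap halves every 70/6.3 ≈ 11.11 years.
A 4 times gap closes after 2 halvings: 2 × 11.11 ≈ 22 years.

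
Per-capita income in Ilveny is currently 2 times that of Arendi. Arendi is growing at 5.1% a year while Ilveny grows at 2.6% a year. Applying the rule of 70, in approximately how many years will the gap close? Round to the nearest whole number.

approximately 28 years

What matters is the difference: 2.5 pp.
Rule of 70 on the gap: the ratio halves every 70/2.5 ≈ 28.00 years.
A 2 times gap closes after 1 halving: 1 × 28.00 ≈ 28 years.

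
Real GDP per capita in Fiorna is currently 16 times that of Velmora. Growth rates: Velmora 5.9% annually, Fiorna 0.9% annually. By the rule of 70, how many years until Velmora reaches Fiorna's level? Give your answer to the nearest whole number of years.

56 years

What matters is the difference: 5 pp.
Rule of 70 on the gap: the ratio halves every 70/5 ≈ 14.00 years.
A 16 times gap closes after 4 halvings: 4 × 14.00 ≈ 56 years.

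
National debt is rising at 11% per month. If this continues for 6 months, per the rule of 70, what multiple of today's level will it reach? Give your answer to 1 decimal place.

Doubles every ≈ 6.36 months (70/11).
6 months is 0.94 doublings; 2^0.94 ≈ 1.9×.

roughly 1.9 times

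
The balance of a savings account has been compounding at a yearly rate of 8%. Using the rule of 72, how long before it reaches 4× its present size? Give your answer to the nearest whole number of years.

Doubling time ≈ 72/8 = 9.00 years.
4× is 2 doublings, so 2 × 9.00 ≈ 18 years.

approximately 18 years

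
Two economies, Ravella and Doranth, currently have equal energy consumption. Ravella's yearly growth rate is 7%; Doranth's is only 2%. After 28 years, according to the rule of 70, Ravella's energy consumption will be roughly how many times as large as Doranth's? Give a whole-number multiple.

around 4 times

Only the 5-point difference matters.
70/5 ≈ 14.00 years per doubling of the ratio; 28 years gives 2.00 doublings, so ≈ 4×.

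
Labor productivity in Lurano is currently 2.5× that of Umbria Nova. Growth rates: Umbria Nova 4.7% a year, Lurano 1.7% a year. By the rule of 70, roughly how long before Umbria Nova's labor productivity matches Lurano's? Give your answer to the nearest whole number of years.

approximately 31 years

What matters is the difference: 3 pp.
Rule of 70 on the gap: the ratio halves every 70/3 ≈ 23.33 years.
A 2.5× gap takes log₂(2.5) ≈ 1.32 halvings to close: 1.32 × 23.33 ≈ 31 years.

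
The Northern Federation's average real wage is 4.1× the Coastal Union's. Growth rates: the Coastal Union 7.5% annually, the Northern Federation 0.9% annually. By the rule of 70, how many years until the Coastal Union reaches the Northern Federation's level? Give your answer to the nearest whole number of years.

The growth-rate gap is 7.5% − 0.9% = 6.6 percentage points.
So the ratio between them halves every 70/6.6 ≈ 10.61 years.
A 4.1× gap takes log₂(4.1) ≈ 2.04 halvings to close: 2.04 × 10.61 ≈ 22 years.

≈ 22 years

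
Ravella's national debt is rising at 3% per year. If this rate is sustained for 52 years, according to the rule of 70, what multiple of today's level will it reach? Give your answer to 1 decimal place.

≈ 4.7 times

Doubling time ≈ 70/3 = 23.33 years.
52 years / 23.33 ≈ 2.23 doublings → factor 2^2.23 ≈ 4.7.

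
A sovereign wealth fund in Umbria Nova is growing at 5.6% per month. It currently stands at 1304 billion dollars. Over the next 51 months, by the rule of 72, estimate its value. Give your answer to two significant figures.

roughly 20000 billion dollars

It doubles every 72/5.6 ≈ 12.86 months, so 51 months is 3.97 doublings.
2^3.97 ≈ 15.67; 1304 × 15.67 ≈ 20000 billion dollars.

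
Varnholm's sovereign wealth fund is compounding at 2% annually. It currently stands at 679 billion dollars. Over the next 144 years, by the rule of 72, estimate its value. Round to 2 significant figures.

around 11000 billion dollars

Doubling time ≈ 72/2 = 36.00 years.
144 years is 144/36.00 ≈ 4.00 doublings, a factor of 2^4.00 ≈ 16.00.
679 × 16.00 ≈ 11000 billion dollars.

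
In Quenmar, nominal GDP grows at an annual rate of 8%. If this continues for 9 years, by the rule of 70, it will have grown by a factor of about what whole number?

70/8 ≈ 8.75 years per doubling.
9 years fits 1 doubling: 2^1 = 2.

2 times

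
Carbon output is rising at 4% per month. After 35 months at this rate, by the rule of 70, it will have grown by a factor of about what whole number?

70/4 ≈ 17.50 months per doubling.
35 months fits 2 doublings: 2^2 = 4.

around 4 times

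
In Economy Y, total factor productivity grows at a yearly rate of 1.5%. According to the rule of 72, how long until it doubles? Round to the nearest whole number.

roughly 48 years

72/1.5 ≈ 48.00, so it doubles roughly every 48 years.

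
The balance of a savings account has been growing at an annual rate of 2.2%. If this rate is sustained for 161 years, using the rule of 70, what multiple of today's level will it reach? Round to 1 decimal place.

roughly 33.4 times

Doubling time ≈ 70/2.2 = 31.82 years.
161 years / 31.82 ≈ 5.06 doublings → factor 2^5.06 ≈ 33.4.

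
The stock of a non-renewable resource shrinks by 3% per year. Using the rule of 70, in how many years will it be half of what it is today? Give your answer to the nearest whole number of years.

23 years

The rule works in reverse for decay: 70/3 ≈ 23.33 years to halve.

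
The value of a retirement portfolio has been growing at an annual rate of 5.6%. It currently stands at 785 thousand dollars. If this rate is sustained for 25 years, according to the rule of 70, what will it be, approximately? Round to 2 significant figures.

It doubles every 70/5.6 ≈ 12.50 years, so 25 years is 2.00 doublings.
2^2.00 ≈ 4.00; 785 × 4.00 ≈ 3100 thousand dollars.

roughly 3100 thousand dollars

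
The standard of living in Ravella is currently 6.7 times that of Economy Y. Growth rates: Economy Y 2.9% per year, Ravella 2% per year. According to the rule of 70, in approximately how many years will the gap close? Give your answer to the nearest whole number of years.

213 years

The growth-rate gap is 2.9% − 2% = 0.9 percentage points.
So the ratio between them halves every 70/0.9 ≈ 77.78 years.
A 6.7 times gap takes log₂(6.7) ≈ 2.74 halvings to close: 2.74 × 77.78 ≈ 213 years.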